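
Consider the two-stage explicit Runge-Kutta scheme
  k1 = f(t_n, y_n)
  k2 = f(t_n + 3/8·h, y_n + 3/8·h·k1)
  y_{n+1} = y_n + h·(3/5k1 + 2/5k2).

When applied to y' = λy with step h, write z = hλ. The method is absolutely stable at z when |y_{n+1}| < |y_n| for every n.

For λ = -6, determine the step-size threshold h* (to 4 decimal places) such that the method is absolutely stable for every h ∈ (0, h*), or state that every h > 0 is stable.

(-6.6667,0); λ=-6 ⇒ h* = (20/3)/6 = 1.1111.

Test eqn y'=λy, z=hλ:
  k1=λy_n ⇒ h·k1=z·y_n;  k2=λ(1+3/8z)y_n ⇒ h·k2=z(1+3/8z)y_n
  y_{n+1}/y_n = 1 + 3/5z + 2/5z(1+3/8z) = 1 + z + 3/20z²
  ⇒ R(z) = 1 + z + 3/20z².

Boundary: |R(x)|=1, x<0.
x=-0.93: |R|=0.1997
R=1: x+3/20x²=0 ⇒ x=−20/3=-6.6667; min R=1−1/(4·3/20)=-0.6667>−1
Confirm numerically:
  x=-5.509: |R|=0.04336 <1
  x=-5.256: |R|=0.11217 <1
  x=-3.283: |R|=0.66629 <1
  x=-7.041: |R|=1.39535 >1
  x=-6.920: |R|=1.26296 >1
Stable set (-6.6667, 0).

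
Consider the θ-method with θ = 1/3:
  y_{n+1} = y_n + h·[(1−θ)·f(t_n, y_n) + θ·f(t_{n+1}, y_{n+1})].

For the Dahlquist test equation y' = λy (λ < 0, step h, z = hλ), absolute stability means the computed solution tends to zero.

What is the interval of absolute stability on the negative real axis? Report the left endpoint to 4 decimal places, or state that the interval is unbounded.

On y'=λy, z=hλ:
  y_{n+1} = y_n + z·[2/3·y_n + 1/3·y_{n+1}] ⇒ (1 − 1/3z)y_{n+1} = (1 + 2/3z)y_n
  ⇒ R(z) = (1 + 2/3z)/(1 − 1/3z).

Find x<0 with |R(x)|<1.
x=-0.92: |R|=0.2959
R=−1: 1+2/3x = −1+1/3x ⇒ -1/3x=2 ⇒ x=2/(-1/3)=-6.0000
Confirm numerically:
  x=-5.676: |R|=0.96266 <1
  x=-5.666: |R|=0.96146 <1
  x=-4.252: |R|=0.75896 <1
  x=-3.221: |R|=0.55329 <1
  x=-6.403: |R|=1.04286 >1
  x=-6.172: |R|=1.01875 >1
Stable set (-6.0000, 0).

(-6.0000, 0).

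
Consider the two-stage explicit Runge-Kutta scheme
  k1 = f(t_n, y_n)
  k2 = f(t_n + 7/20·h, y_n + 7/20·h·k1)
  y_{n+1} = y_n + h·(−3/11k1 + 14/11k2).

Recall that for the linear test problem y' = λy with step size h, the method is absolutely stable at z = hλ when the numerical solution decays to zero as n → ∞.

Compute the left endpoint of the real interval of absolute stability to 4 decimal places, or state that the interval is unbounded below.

z* = -2.2449.

Test eqn y'=λy, z=hλ:
  k1=λy_n ⇒ h·k1=z·y_n;  k2=λ(1+7/20z)y_n ⇒ h·k2=z(1+7/20z)y_n
  y_{n+1}/y_n = 1 − 3/11z + 14/11z(1+7/20z) = 1 + z + 49/110z²
  so R(z) = 1 + z + 49/110z².

Boundary: |R(x)|=1, x<0.
x=-1.26: |R|=0.4472
R=1: x+49/110x²=0 ⇒ x=−110/49=-2.2449; min R=1−1/(4·49/110)=0.4388>−1
Confirm numerically:
  x=-2.023: |R|=0.80004 <1
  x=-1.603: |R|=0.54164 <1
  x=-1.511: |R|=0.50603 <1
  x=-2.784: |R|=1.66856 >1
  x=-2.699: |R|=1.54596 >1
So |R|<1 on (-2.2449, 0).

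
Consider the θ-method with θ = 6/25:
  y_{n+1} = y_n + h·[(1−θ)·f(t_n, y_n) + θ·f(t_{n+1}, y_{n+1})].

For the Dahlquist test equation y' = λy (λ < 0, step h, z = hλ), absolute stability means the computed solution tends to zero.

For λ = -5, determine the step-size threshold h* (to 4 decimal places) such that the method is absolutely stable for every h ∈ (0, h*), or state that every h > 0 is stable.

(-3.8462,0); λ=-5 ⇒ h* = (50/13)/5 = 0.7692.

Set f=λy, z=hλ:
  y_{n+1} = y_n + z·[19/25·y_n + 6/25·y_{n+1}] ⇒ (1 − 6/25z)y_{n+1} = (1 + 19/25z)y_n
  ⇒ R(z) = (1 + 19/25z)/(1 − 6/25z).

Boundary: |R(x)|=1, x<0.
x=-0.67: |R|=0.4228
R=−1: 1+19/25x = −1+6/25x ⇒ -13/25x=2 ⇒ x=2/(-13/25)=-3.8462
Confirm numerically:
  x=-3.392: |R|=0.86982 <1
  x=-2.832: |R|=0.68604 <1
  x=-1.909: |R|=0.30918 <1
  x=-4.173: |R|=1.08492 >1
  x=-4.147: |R|=1.07841 >1
  x=-4.131: |R|=1.07438 >1
Interval (-3.8462, 0).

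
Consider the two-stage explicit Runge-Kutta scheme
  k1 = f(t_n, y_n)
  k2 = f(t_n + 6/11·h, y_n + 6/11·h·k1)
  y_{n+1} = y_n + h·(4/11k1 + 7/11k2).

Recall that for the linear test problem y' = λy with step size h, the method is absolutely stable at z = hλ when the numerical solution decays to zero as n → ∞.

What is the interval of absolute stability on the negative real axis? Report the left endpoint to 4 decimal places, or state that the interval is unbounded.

On y'=λy, z=hλ:
  k1=λy_n ⇒ h·k1=z·y_n;  k2=λ(1+6/11z)y_n ⇒ h·k2=z(1+6/11z)y_n
  y_{n+1}/y_n = 1 + 4/11z + 7/11z(1+6/11z) = 1 + z + 42/121z²
  R(z) = 1 + z + 42/121z².

Boundary: |R(x)|=1, x<0.
x=-1.31: |R|=0.2857
R=1: x+42/121x²=0 ⇒ x=−121/42=-2.8810; min R=1−1/(4·42/121)=0.2798>−1
Confirm numerically:
  x=-2.856: |R|=0.97526 <1
  x=-2.315: |R|=0.54523 <1
  x=-2.178: |R|=0.46857 <1
  x=-2.138: |R|=0.44864 <1
  x=-3.339: |R|=1.53087 >1
  x=-3.202: |R|=1.35682 >1
  x=-3.070: |R|=1.20145 >1
Interval (-2.8810, 0).

z∈(-2.8810,0).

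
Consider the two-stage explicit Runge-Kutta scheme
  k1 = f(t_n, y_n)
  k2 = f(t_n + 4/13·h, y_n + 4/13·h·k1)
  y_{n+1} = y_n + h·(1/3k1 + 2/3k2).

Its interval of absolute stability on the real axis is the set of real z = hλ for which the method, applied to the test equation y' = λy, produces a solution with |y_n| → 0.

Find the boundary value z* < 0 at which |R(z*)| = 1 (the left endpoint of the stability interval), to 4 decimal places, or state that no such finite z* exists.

With y'=λy (z=hλ):
  k1=λy_n ⇒ h·k1=z·y_n;  k2=λ(1+4/13z)y_n ⇒ h·k2=z(1+4/13z)y_n
  y_{n+1}/y_n = 1 + 1/3z + 2/3z(1+4/13z) = 1 + z + 8/39z²
  ⇒ R(z) = 1 + z + 8/39z².

Solve |R(x)|<1 on ℝ⁻.
x=-0.93: |R|=0.2474
R=1: x+8/39x²=0 ⇒ x=−39/8=-4.8750; min R=1−1/(4·8/39)=-0.2188>−1
Confirm numerically:
  x=-4.730: |R|=0.85931 <1
  x=-3.221: |R|=0.09283 <1
  x=-2.187: |R|=0.20588 <1
  x=-5.416: |R|=1.60104 >1
  x=-5.295: |R|=1.45618 >1
  x=-5.170: |R|=1.31285 >1
So |R|<1 on (-4.8750, 0).

left endpoint -4.8750.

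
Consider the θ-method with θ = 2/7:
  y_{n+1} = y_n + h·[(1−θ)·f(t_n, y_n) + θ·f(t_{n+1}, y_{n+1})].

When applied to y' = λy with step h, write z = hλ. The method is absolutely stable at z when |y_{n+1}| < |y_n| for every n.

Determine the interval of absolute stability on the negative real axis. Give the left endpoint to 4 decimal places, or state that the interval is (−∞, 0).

On y'=λy, z=hλ:
  y_{n+1} = y_n + z·[5/7·y_n + 2/7·y_{n+1}] ⇒ (1 − 2/7z)y_{n+1} = (1 + 5/7z)y_n
  Hence R(z) = (1 + 5/7z)/(1 − 2/7z).

Solve |R(x)|<1 on ℝ⁻.
x=-1.48: |R|=0.0402
R=−1: 1+5/7x = −1+2/7x ⇒ -3/7x=2 ⇒ x=2/(-3/7)=-4.6667
Confirm numerically:
  x=-3.738: |R|=0.80754 <1
  x=-2.908: |R|=0.58833 <1
  x=-2.704: |R|=0.52547 <1
  x=-2.388: |R|=0.41950 <1
  x=-5.245: |R|=1.09920 >1
  x=-4.925: |R|=1.04599 >1
  x=-4.773: |R|=1.01928 >1
Stable set (-4.6667, 0).

(-4.6667, 0).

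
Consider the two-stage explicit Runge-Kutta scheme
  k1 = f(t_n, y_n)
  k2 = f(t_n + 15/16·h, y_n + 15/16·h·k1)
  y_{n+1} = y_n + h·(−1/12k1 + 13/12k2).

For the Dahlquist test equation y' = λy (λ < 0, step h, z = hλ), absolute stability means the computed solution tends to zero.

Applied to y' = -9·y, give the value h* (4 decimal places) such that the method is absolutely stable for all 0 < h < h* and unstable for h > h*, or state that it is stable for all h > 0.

(-0.9846,0); λ=-9 ⇒ h* = (64/65)/9 = 0.1094.

With y'=λy (z=hλ):
  k1=λy_n ⇒ h·k1=z·y_n;  k2=λ(1+15/16z)y_n ⇒ h·k2=z(1+15/16z)y_n
  y_{n+1}/y_n = 1 − 1/12z + 13/12z(1+15/16z) = 1 + z + 65/64z²
  R(z) = 1 + z + 65/64z².

Need |R(x)|<1, x<0.
x=-0.5: |R|=0.7539
R=1: x+65/64x²=0 ⇒ x=−64/65=-0.9846; min R=1−1/(4·65/64)=0.7538>−1
Confirm numerically:
  x=-0.952: |R|=0.96846 <1
  x=-0.697: |R|=0.79640 <1
  x=-0.561: |R|=0.75864 <1
  x=-0.436: |R|=0.75707 <1
  x=-1.452: |R|=1.68925 >1
  x=-1.240: |R|=1.32162 >1
  x=-1.064: |R|=1.08579 >1
So |R|<1 on (-0.9846, 0).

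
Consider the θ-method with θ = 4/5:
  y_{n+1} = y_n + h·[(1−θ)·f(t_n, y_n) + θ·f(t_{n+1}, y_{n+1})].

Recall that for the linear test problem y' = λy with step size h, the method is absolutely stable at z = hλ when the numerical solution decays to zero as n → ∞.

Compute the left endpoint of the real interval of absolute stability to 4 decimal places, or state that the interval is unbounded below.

Set f=λy, z=hλ:
  y_{n+1} = y_n + z·[1/5·y_n + 4/5·y_{n+1}] ⇒ (1 − 4/5z)y_{n+1} = (1 + 1/5z)y_n
  Hence R(z) = (1 + 1/5z)/(1 − 4/5z).

Find x<0 with |R(x)|<1.
x=-1.64: |R|=0.2907
x=-2: |R|=0.2308
x=-10: |R|=0.1111
x=-100: |R|=0.2346
θ=4/5≥1/2 ⇒ |1+1/5x|<|1−4/5x| ∀x<0 ⇒ stable on all of ℝ⁻.

interval (−∞, 0).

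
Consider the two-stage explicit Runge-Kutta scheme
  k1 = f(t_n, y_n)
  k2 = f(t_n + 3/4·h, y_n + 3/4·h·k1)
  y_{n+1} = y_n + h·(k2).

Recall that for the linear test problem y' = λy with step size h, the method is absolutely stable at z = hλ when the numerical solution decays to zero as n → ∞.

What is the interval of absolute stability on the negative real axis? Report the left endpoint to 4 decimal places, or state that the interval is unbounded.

With y'=λy (z=hλ):
  k1=λy_n ⇒ h·k1=z·y_n;  k2=λ(1+3/4z)y_n ⇒ h·k2=z(1+3/4z)y_n
  y_{n+1}/y_n = 1 + z(1+3/4z) = 1 + z + 3/4z²
  ⇒ R(z) = 1 + z + 3/4z².

Find x<0 with |R(x)|<1.
x=-1.37: |R|=1.0377
R=1: x+3/4x²=0 ⇒ x=−4/3=-1.3333; min R=1−1/(4·3/4)=0.6667>−1
Confirm numerically:
  x=-1.292: |R|=0.95995 <1
  x=-1.146: |R|=0.83899 <1
  x=-1.140: |R|=0.83470 <1
  x=-0.763: |R|=0.67363 <1
  x=-1.595: |R|=1.31302 >1
  x=-1.496: |R|=1.18251 >1
So |R|<1 on (-1.3333, 0).

(-1.3333, 0).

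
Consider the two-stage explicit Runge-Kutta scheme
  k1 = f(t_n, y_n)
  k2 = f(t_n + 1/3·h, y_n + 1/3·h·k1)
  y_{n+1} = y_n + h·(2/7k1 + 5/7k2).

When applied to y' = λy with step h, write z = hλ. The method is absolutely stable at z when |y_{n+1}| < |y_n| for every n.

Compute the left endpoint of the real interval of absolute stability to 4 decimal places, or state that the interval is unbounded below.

On y'=λy, z=hλ:
  k1=λy_n ⇒ h·k1=z·y_n;  k2=λ(1+1/3z)y_n ⇒ h·k2=z(1+1/3z)y_n
  y_{n+1}/y_n = 1 + 2/7z + 5/7z(1+1/3z) = 1 + z + 5/21z²
  R(z) = 1 + z + 5/21z².

Boundary: |R(x)|=1, x<0.
x=-0.75: |R|=0.3839
R=1: x+5/21x²=0 ⇒ x=−21/5=-4.2000; min R=1−1/(4·5/21)=-0.0500>−1
Confirm numerically:
  x=-3.745: |R|=0.59429 <1
  x=-2.785: |R|=0.06172 <1
  x=-2.570: |R|=0.00260 <1
  x=-1.861: |R|=0.03640 <1
  x=-4.349: |R|=1.15429 >1
  x=-4.341: |R|=1.14573 >1
So |R|<1 on (-4.2000, 0).

left endpoint -4.2000.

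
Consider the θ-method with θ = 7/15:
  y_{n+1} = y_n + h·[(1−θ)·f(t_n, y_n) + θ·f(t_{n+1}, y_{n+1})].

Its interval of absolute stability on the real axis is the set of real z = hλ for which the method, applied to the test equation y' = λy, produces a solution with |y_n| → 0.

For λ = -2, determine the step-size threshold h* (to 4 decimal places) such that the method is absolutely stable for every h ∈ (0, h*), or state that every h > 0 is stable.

Test eqn y'=λy, z=hλ:
  y_{n+1} = y_n + z·[8/15·y_n + 7/15·y_{n+1}] ⇒ (1 − 7/15z)y_{n+1} = (1 + 8/15z)y_n
  Hence R(z) = (1 + 8/15z)/(1 − 7/15z).

Solve |R(x)|<1 on ℝ⁻.
x=-0.88: |R|=0.3762
R=−1: 1+8/15x = −1+7/15x ⇒ -1/15x=2 ⇒ x=2/(-1/15)=-30.0000
Confirm numerically:
  x=-25.225: |R|=0.97508 <1
  x=-24.178: |R|=0.96840 <1
  x=-17.843: |R|=0.91310 <1
  x=-16.120: |R|=0.89143 <1
  x=-30.145: |R|=1.00064 >1
  x=-30.143: |R|=1.00063 >1
Stable set (-30.0000, 0).

(-30.0000,0); λ=-2 ⇒ h* = (30)/2 = 15.0000.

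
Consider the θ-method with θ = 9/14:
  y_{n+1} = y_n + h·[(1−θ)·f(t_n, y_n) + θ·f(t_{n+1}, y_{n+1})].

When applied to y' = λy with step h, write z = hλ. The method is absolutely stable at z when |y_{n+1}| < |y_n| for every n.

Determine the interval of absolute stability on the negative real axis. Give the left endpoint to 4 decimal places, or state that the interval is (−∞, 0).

Test eqn y'=λy, z=hλ:
  y_{n+1} = y_n + z·[5/14·y_n + 9/14·y_{n+1}] ⇒ (1 − 9/14z)y_{n+1} = (1 + 5/14z)y_n
  Hence R(z) = (1 + 5/14z)/(1 − 9/14z).

Solve |R(x)|<1 on ℝ⁻.
x=-0.58: |R|=0.5775
x=-2: |R|=0.1250
x=-10: |R|=0.3462
x=-100: |R|=0.5317
θ=9/14≥1/2 ⇒ |1+5/14x|<|1−9/14x| ∀x<0 ⇒ stable on all of ℝ⁻.

(−∞, 0) — no finite endpoint.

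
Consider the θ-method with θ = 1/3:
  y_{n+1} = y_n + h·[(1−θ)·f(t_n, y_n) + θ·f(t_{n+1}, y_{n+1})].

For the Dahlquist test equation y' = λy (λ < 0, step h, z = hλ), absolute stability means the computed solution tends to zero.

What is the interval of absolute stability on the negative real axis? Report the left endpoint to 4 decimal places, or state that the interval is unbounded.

z∈(-6.0000,0).

Test eqn y'=λy, z=hλ:
  y_{n+1} = y_n + z·[2/3·y_n + 1/3·y_{n+1}] ⇒ (1 − 1/3z)y_{n+1} = (1 + 2/3z)y_n
  ⇒ R(z) = (1 + 2/3z)/(1 − 1/3z).

Boundary: |R(x)|=1, x<0.
x=-1.38: |R|=0.0548
R=−1: 1+2/3x = −1+1/3x ⇒ -1/3x=2 ⇒ x=2/(-1/3)=-6.0000
Confirm numerically:
  x=-5.694: |R|=0.96480 <1
  x=-3.966: |R|=0.70801 <1
  x=-3.648: |R|=0.64621 <1
  x=-2.513: |R|=0.36750 <1
  x=-6.358: |R|=1.03826 >1
  x=-6.202: |R|=1.02195 >1
Interval (-6.0000, 0).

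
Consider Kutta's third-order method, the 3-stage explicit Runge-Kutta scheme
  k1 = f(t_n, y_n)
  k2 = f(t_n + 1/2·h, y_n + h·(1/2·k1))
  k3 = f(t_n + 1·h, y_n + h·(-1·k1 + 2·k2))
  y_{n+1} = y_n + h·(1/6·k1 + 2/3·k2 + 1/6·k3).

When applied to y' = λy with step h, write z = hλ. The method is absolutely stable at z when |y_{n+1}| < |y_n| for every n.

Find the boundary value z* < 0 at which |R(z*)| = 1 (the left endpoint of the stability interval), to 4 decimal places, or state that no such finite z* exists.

Test eqn y'=λy, z=hλ:
  order 3, 3-stage ⇒ R(z)=1+z+z^2/2+z^3/6
  (e.g. R(-0.86)=0.40379, |R|=0.40379)

Need |R(x)|<1, x<0.
x=-0.86: |R|=0.4038
|R(-2.45)|=0.8998 |R(-1.88)|=0.2202 |R(-1.84)|=0.1855
Bisect:
  x_lo=-3.3665 |R|=3.0587  x_hi=-0.1360 |R|=0.8728
  mid=-1.75125 |R|=0.11295 →hi
  mid=-2.55886 |R|=1.07745 →lo
  mid=-2.15505 |R|=0.50103 →hi
  mid=-2.35696 |R|=0.76158 →hi
  mid=-2.45791 |R|=0.91209 →hi
  mid=-2.50839 |R|=0.99285 →hi
  mid=-2.53362 |R|=1.03466 →lo
  mid=-2.52101 |R|=1.01363 →lo
  mid=-2.51470 |R|=1.00321 →lo
  mid=-2.51154 |R|=0.99802 →hi
  ...
  [-2.51292,-2.51272] ⇒ x*=-2.5127
So |R|<1 on (-2.5127, 0).

z* = -2.5127.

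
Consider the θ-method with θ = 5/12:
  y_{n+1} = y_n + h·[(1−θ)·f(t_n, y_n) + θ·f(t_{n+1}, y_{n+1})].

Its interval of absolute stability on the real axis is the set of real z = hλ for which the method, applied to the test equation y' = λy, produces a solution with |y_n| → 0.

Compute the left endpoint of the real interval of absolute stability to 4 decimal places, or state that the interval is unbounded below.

On y'=λy, z=hλ:
  y_{n+1} = y_n + z·[7/12·y_n + 5/12·y_{n+1}] ⇒ (1 − 5/12z)y_{n+1} = (1 + 7/12z)y_n
  so R(z) = (1 + 7/12z)/(1 − 5/12z).

Boundary: |R(x)|=1, x<0.
x=-1.39: |R|=0.1198
R=−1: 1+7/12x = −1+5/12x ⇒ -1/6x=2 ⇒ x=2/(-1/6)=-12.0000
Confirm numerically:
  x=-9.359: |R|=0.91016 <1
  x=-6.390: |R|=0.74471 <1
  x=-5.483: |R|=0.66931 <1
  x=-12.527: |R|=1.01412 >1
  x=-12.128: |R|=1.00352 >1
Stable set (-12.0000, 0).

left endpoint -12.0000.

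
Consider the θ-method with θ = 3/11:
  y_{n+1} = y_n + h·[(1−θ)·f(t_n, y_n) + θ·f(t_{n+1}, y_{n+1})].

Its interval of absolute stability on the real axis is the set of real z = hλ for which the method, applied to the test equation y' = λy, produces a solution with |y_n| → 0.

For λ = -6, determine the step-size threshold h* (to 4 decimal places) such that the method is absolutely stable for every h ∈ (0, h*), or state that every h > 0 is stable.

(-4.4000,0); λ=-6 ⇒ h* = (22/5)/6 = 0.7333.

Test eqn y'=λy, z=hλ:
  y_{n+1} = y_n + z·[8/11·y_n + 3/11·y_{n+1}] ⇒ (1 − 3/11z)y_{n+1} = (1 + 8/11z)y_n
  so R(z) = (1 + 8/11z)/(1 − 3/11z).

Need |R(x)|<1, x<0.
x=-1.07: |R|=0.1717
R=−1: 1+8/11x = −1+3/11x ⇒ -5/11x=2 ⇒ x=2/(-5/11)=-4.4000
Confirm numerically:
  x=-3.806: |R|=0.86752 <1
  x=-3.483: |R|=0.78624 <1
  x=-3.358: |R|=0.75278 <1
  x=-2.307: |R|=0.41605 <1
  x=-4.920: |R|=1.10093 >1
  x=-4.517: |R|=1.02383 >1
Interval (-4.4000, 0).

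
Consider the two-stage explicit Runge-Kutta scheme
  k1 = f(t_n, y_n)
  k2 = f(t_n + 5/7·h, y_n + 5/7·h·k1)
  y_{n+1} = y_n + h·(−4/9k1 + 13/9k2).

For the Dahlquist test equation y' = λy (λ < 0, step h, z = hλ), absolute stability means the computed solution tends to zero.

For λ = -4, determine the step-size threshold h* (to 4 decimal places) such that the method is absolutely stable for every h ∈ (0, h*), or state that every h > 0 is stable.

(-0.9692,0); λ=-4 ⇒ h* = (63/65)/4 = 0.2423.

With y'=λy (z=hλ):
  k1=λy_n ⇒ h·k1=z·y_n;  k2=λ(1+5/7z)y_n ⇒ h·k2=z(1+5/7z)y_n
  y_{n+1}/y_n = 1 − 4/9z + 13/9z(1+5/7z) = 1 + z + 65/63z²
  so R(z) = 1 + z + 65/63z².

Boundary: |R(x)|=1, x<0.
x=-0.82: |R|=0.8737
R=1: x+65/63x²=0 ⇒ x=−63/65=-0.9692; min R=1−1/(4·65/63)=0.7577>−1
Confirm numerically:
  x=-0.864: |R|=0.90619 <1
  x=-0.643: |R|=0.78357 <1
  x=-0.399: |R|=0.76526 <1
  x=-1.561: |R|=1.95308 >1
  x=-1.220: |R|=1.31565 >1
So |R|<1 on (-0.9692, 0).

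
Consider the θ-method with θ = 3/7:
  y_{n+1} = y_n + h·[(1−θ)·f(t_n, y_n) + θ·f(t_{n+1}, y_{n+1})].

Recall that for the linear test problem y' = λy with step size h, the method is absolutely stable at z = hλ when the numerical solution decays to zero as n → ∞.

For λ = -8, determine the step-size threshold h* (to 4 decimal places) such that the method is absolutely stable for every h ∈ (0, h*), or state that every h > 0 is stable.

Set f=λy, z=hλ:
  y_{n+1} = y_n + z·[4/7·y_n + 3/7·y_{n+1}] ⇒ (1 − 3/7z)y_{n+1} = (1 + 4/7z)y_n
  ⇒ R(z) = (1 + 4/7z)/(1 − 3/7z).

Solve |R(x)|<1 on ℝ⁻.
x=-1.71: |R|=0.0132
R=−1: 1+4/7x = −1+3/7x ⇒ -1/7x=2 ⇒ x=2/(-1/7)=-14.0000
Confirm numerically:
  x=-13.564: |R|=0.99086 <1
  x=-13.315: |R|=0.98541 <1
  x=-10.062: |R|=0.89410 <1
  x=-14.516: |R|=1.01021 >1
  x=-14.052: |R|=1.00106 >1
So |R|<1 on (-14.0000, 0).

(-14.0000,0); λ=-8 ⇒ h* = (14)/8 = 1.7500.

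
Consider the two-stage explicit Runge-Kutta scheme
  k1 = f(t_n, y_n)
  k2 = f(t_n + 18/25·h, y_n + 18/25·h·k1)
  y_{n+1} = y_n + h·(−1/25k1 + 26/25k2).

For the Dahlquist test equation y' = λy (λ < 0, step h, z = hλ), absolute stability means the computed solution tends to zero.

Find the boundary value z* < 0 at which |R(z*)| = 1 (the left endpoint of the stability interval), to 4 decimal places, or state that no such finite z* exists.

Test eqn y'=λy, z=hλ:
  k1=λy_n ⇒ h·k1=z·y_n;  k2=λ(1+18/25z)y_n ⇒ h·k2=z(1+18/25z)y_n
  y_{n+1}/y_n = 1 − 1/25z + 26/25z(1+18/25z) = 1 + z + 468/625z²
  R(z) = 1 + z + 468/625z².

Need |R(x)|<1, x<0.
x=-0.64: |R|=0.6667
R=1: x+468/625x²=0 ⇒ x=−625/468=-1.3355; min R=1−1/(4·468/625)=0.6661>−1
Confirm numerically:
  x=-1.302: |R|=0.96737 <1
  x=-1.158: |R|=0.84611 <1
  x=-1.077: |R|=0.79155 <1
  x=-0.777: |R|=0.67507 <1
  x=-1.678: |R|=1.43038 >1
  x=-1.500: |R|=1.18480 >1
  x=-1.486: |R|=1.16750 >1
Stable set (-1.3355, 0).

left endpoint -1.3355.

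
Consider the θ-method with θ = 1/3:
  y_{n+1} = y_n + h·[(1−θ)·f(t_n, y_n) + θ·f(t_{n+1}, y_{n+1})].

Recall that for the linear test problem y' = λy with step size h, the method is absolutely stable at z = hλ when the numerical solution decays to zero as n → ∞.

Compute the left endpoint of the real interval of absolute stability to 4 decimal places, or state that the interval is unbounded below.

Set f=λy, z=hλ:
  y_{n+1} = y_n + z·[2/3·y_n + 1/3·y_{n+1}] ⇒ (1 − 1/3z)y_{n+1} = (1 + 2/3z)y_n
  ⇒ R(z) = (1 + 2/3z)/(1 − 1/3z).

Need |R(x)|<1, x<0.
x=-1.43: |R|=0.0316
R=−1: 1+2/3x = −1+1/3x ⇒ -1/3x=2 ⇒ x=2/(-1/3)=-6.0000
Confirm numerically:
  x=-4.180: |R|=0.74652 <1
  x=-3.972: |R|=0.70912 <1
  x=-3.226: |R|=0.55445 <1
  x=-6.396: |R|=1.04215 >1
  x=-6.076: |R|=1.00837 >1
Interval (-6.0000, 0).

left endpoint -6.0000.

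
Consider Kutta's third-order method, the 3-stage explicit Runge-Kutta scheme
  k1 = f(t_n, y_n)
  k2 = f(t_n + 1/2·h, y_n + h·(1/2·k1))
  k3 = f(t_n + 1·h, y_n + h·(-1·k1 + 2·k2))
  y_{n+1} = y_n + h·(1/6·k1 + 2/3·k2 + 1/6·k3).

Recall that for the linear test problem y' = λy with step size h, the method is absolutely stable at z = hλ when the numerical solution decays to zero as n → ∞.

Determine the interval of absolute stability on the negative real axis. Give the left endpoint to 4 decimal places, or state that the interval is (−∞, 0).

With y'=λy (z=hλ):
  order 3, 3-stage ⇒ R(z)=1+z+z^2/2+z^3/6
  (e.g. R(-1.48)=0.07490, |R|=0.07490)

Find x<0 with |R(x)|<1.
x=-1.48: |R|=0.0749
|R(-1.39)|=0.1284 |R(-1.23)|=0.2163 |R(-1.08)|=0.2932
Bisect:
  x_lo=-3.0029 |R|=2.0073  x_hi=-0.2616 |R|=0.7696
  mid=-1.63226 |R|=0.02492 →hi
  mid=-2.31758 |R|=0.70668 →hi
  mid=-2.66024 |R|=1.25951 →lo
  mid=-2.48891 |R|=0.96124 →hi
  mid=-2.57458 |R|=1.10460 →lo
  mid=-2.53174 |R|=1.03151 →lo
  mid=-2.51033 |R|=0.99603 →hi
  mid=-2.52104 |R|=1.01368 →lo
  mid=-2.51568 |R|=1.00484 →lo
  ...
  [-2.51284,-2.51267] ⇒ x*=-2.5127
Interval (-2.5127, 0).

(-2.5127, 0).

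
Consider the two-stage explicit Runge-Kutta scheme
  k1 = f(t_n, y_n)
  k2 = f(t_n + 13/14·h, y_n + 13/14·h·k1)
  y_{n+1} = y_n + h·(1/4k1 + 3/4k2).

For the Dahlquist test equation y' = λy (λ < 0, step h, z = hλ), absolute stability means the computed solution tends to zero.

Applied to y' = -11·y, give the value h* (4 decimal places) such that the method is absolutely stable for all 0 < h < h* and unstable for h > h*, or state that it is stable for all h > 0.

Set f=λy, z=hλ:
  k1=λy_n ⇒ h·k1=z·y_n;  k2=λ(1+13/14z)y_n ⇒ h·k2=z(1+13/14z)y_n
  y_{n+1}/y_n = 1 + 1/4z + 3/4z(1+13/14z) = 1 + z + 39/56z²
  ⇒ R(z) = 1 + z + 39/56z².

Need |R(x)|<1, x<0.
x=-0.93: |R|=0.6723
R=1: x+39/56x²=0 ⇒ x=−56/39=-1.4359; min R=1−1/(4·39/56)=0.6410>−1
Confirm numerically:
  x=-1.242: |R|=0.83229 <1
  x=-0.899: |R|=0.66385 <1
  x=-0.805: |R|=0.64630 <1
  x=-1.861: |R|=1.55096 >1
  x=-1.671: |R|=1.27360 >1
So |R|<1 on (-1.4359, 0).

(-1.4359,0); λ=-11 ⇒ h* = (56/39)/11 = 0.1305.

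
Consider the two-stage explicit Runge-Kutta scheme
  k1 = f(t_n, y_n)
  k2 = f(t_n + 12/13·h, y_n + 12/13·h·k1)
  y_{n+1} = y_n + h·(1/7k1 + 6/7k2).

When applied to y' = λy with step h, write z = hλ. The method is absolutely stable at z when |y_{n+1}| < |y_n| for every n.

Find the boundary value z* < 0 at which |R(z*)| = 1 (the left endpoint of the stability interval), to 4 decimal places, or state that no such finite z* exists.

left endpoint -1.2639.

With y'=λy (z=hλ):
  k1=λy_n ⇒ h·k1=z·y_n;  k2=λ(1+12/13z)y_n ⇒ h·k2=z(1+12/13z)y_n
  y_{n+1}/y_n = 1 + 1/7z + 6/7z(1+12/13z) = 1 + z + 72/91z²
  so R(z) = 1 + z + 72/91z².

Boundary: |R(x)|=1, x<0.
x=-0.5: |R|=0.6978
R=1: x+72/91x²=0 ⇒ x=−91/72=-1.2639; min R=1−1/(4·72/91)=0.6840>−1
Confirm numerically:
  x=-1.225: |R|=0.96231 <1
  x=-0.840: |R|=0.71828 <1
  x=-0.758: |R|=0.69660 <1
  x=-0.646: |R|=0.68418 <1
  x=-1.650: |R|=1.50407 >1
  x=-1.399: |R|=1.14955 >1
Stable set (-1.2639, 0).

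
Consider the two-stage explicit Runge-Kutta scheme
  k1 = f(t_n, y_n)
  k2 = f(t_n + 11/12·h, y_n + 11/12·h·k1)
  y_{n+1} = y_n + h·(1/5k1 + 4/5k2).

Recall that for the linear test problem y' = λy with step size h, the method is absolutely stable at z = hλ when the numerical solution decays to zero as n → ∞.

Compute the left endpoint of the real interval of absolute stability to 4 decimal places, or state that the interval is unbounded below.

Test eqn y'=λy, z=hλ:
  k1=λy_n ⇒ h·k1=z·y_n;  k2=λ(1+11/12z)y_n ⇒ h·k2=z(1+11/12z)y_n
  y_{n+1}/y_n = 1 + 1/5z + 4/5z(1+11/12z) = 1 + z + 11/15z²
  R(z) = 1 + z + 11/15z².

Need |R(x)|<1, x<0.
x=-0.82: |R|=0.6731
R=1: x+11/15x²=0 ⇒ x=−15/11=-1.3636; min R=1−1/(4·11/15)=0.6591>−1
Confirm numerically:
  x=-1.268: |R|=0.91107 <1
  x=-1.211: |R|=0.86445 <1
  x=-1.192: |R|=0.84997 <1
  x=-0.861: |R|=0.68264 <1
  x=-1.684: |R|=1.39563 >1
  x=-1.471: |R|=1.11582 >1
Stable set (-1.3636, 0).

z* = -1.3636.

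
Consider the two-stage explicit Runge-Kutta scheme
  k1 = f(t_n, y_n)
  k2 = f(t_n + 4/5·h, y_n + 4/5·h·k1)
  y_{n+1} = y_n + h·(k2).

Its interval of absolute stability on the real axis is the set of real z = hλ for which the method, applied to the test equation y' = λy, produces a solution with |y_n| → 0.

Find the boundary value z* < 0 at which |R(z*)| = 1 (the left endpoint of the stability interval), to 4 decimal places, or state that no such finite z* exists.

z* = -1.2500.

With y'=λy (z=hλ):
  k1=λy_n ⇒ h·k1=z·y_n;  k2=λ(1+4/5z)y_n ⇒ h·k2=z(1+4/5z)y_n
  y_{n+1}/y_n = 1 + z(1+4/5z) = 1 + z + 4/5z²
  Hence R(z) = 1 + z + 4/5z².

Need |R(x)|<1, x<0.
x=-1.52: |R|=1.3283
R=1: x+4/5x²=0 ⇒ x=−5/4=-1.2500; min R=1−1/(4·4/5)=0.6875>−1
Confirm numerically:
  x=-1.007: |R|=0.80424 <1
  x=-0.783: |R|=0.70747 <1
  x=-0.771: |R|=0.70455 <1
  x=-0.656: |R|=0.68827 <1
  x=-1.505: |R|=1.30702 >1
  x=-1.375: |R|=1.13750 >1
  x=-1.372: |R|=1.13391 >1
So |R|<1 on (-1.2500, 0).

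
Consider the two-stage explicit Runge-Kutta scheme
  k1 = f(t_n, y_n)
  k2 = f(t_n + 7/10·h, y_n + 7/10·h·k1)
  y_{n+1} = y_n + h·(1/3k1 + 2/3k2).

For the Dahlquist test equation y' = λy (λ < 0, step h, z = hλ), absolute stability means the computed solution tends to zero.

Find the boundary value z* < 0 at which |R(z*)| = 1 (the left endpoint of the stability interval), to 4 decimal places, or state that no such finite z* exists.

z* = -2.1429.

On y'=λy, z=hλ:
  k1=λy_n ⇒ h·k1=z·y_n;  k2=λ(1+7/10z)y_n ⇒ h·k2=z(1+7/10z)y_n
  y_{n+1}/y_n = 1 + 1/3z + 2/3z(1+7/10z) = 1 + z + 7/15z²
  so R(z) = 1 + z + 7/15z².

Boundary: |R(x)|=1, x<0.
x=-0.53: |R|=0.6011
R=1: x+7/15x²=0 ⇒ x=−15/7=-2.1429; min R=1−1/(4·7/15)=0.4643>−1
Confirm numerically:
  x=-1.887: |R|=0.77469 <1
  x=-1.557: |R|=0.57432 <1
  x=-1.014: |R|=0.46582 <1
  x=-2.483: |R|=1.39413 >1
  x=-2.312: |R|=1.18249 >1
  x=-2.225: |R|=1.08529 >1
Stable set (-2.1429, 0).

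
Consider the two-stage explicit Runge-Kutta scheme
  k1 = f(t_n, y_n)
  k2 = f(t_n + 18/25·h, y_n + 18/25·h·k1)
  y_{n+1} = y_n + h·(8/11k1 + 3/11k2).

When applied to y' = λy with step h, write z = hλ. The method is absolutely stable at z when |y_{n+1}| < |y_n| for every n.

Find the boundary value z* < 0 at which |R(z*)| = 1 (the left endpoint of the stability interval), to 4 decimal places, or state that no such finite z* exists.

Set f=λy, z=hλ:
  k1=λy_n ⇒ h·k1=z·y_n;  k2=λ(1+18/25z)y_n ⇒ h·k2=z(1+18/25z)y_n
  y_{n+1}/y_n = 1 + 8/11z + 3/11z(1+18/25z) = 1 + z + 54/275z²
  R(z) = 1 + z + 54/275z².

Find x<0 with |R(x)|<1.
x=-0.93: |R|=0.2398
R=1: x+54/275x²=0 ⇒ x=−275/54=-5.0926; min R=1−1/(4·54/275)=-0.2731>−1
Confirm numerically:
  x=-4.380: |R|=0.38712 <1
  x=-4.267: |R|=0.30825 <1
  x=-2.225: |R|=0.25288 <1
  x=-5.337: |R|=1.25614 >1
  x=-5.138: |R|=1.04581 >1
Interval (-5.0926, 0).

z* = -5.0926.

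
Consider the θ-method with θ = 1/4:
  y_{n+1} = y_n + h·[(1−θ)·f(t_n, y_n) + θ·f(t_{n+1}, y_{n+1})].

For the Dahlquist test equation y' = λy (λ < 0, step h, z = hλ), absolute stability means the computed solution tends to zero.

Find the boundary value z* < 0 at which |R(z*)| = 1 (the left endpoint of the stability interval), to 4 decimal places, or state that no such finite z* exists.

On y'=λy, z=hλ:
  y_{n+1} = y_n + z·[3/4·y_n + 1/4·y_{n+1}] ⇒ (1 − 1/4z)y_{n+1} = (1 + 3/4z)y_n
  so R(z) = (1 + 3/4z)/(1 − 1/4z).

Find x<0 with |R(x)|<1.
x=-0.49: |R|=0.5635
R=−1: 1+3/4x = −1+1/4x ⇒ -1/2x=2 ⇒ x=2/(-1/2)=-4.0000
Confirm numerically:
  x=-3.970: |R|=0.99247 <1
  x=-3.835: |R|=0.95788 <1
  x=-3.696: |R|=0.92100 <1
  x=-3.103: |R|=0.74743 <1
  x=-4.470: |R|=1.11098 >1
  x=-4.111: |R|=1.02737 >1
  x=-4.095: |R|=1.02347 >1
Interval (-4.0000, 0).

z* = -4.0000.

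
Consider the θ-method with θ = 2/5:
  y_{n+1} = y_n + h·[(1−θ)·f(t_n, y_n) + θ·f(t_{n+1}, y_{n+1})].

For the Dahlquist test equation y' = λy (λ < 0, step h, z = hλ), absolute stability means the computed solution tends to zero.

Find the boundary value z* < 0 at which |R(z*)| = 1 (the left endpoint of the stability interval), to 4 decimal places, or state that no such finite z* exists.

On y'=λy, z=hλ:
  y_{n+1} = y_n + z·[3/5·y_n + 2/5·y_{n+1}] ⇒ (1 − 2/5z)y_{n+1} = (1 + 3/5z)y_n
  ⇒ R(z) = (1 + 3/5z)/(1 − 2/5z).

Solve |R(x)|<1 on ℝ⁻.
x=-1.06: |R|=0.2556
R=−1: 1+3/5x = −1+2/5x ⇒ -1/5x=2 ⇒ x=2/(-1/5)=-10.0000
Confirm numerically:
  x=-8.505: |R|=0.93208 <1
  x=-7.013: |R|=0.84300 <1
  x=-5.885: |R|=0.75462 <1
  x=-5.581: |R|=0.72658 <1
  x=-10.274: |R|=1.01072 >1
  x=-10.134: |R|=1.00530 >1
Stable set (-10.0000, 0).

z* = -10.0000.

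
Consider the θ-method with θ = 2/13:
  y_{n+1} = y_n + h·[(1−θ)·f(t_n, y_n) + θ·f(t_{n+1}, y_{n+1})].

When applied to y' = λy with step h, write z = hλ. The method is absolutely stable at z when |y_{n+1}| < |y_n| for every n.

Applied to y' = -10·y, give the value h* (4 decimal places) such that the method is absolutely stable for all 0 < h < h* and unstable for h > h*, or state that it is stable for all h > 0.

(-2.8889,0); λ=-10 ⇒ h* = (26/9)/10 = 0.2889.

Test eqn y'=λy, z=hλ:
  y_{n+1} = y_n + z·[11/13·y_n + 2/13·y_{n+1}] ⇒ (1 − 2/13z)y_{n+1} = (1 + 11/13z)y_n
  so R(z) = (1 + 11/13z)/(1 − 2/13z).

Boundary: |R(x)|=1, x<0.
x=-1.44: |R|=0.1788
R=−1: 1+11/13x = −1+2/13x ⇒ -9/13x=2 ⇒ x=2/(-9/13)=-2.8889
Confirm numerically:
  x=-2.219: |R|=0.65426 <1
  x=-1.222: |R|=0.02862 <1
  x=-1.187: |R|=0.00371 <1
  x=-3.357: |R|=1.21371 >1
  x=-3.191: |R|=1.14028 >1
  x=-3.151: |R|=1.12222 >1
So |R|<1 on (-2.8889, 0).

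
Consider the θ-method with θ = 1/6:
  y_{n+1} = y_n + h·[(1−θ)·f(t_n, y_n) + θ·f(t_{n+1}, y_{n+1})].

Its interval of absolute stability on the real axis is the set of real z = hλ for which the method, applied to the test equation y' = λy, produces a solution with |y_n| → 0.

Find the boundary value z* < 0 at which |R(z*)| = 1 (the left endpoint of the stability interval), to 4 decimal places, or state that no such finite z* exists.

Set f=λy, z=hλ:
  y_{n+1} = y_n + z·[5/6·y_n + 1/6·y_{n+1}] ⇒ (1 − 1/6z)y_{n+1} = (1 + 5/6z)y_n
  R(z) = (1 + 5/6z)/(1 − 1/6z).

Solve |R(x)|<1 on ℝ⁻.
x=-1.27: |R|=0.0481
R=−1: 1+5/6x = −1+1/6x ⇒ -2/3x=2 ⇒ x=2/(-2/3)=-3.0000
Confirm numerically:
  x=-2.926: |R|=0.96684 <1
  x=-2.582: |R|=0.80517 <1
  x=-2.425: |R|=0.72700 <1
  x=-1.822: |R|=0.39760 <1
  x=-3.571: |R|=1.23864 >1
  x=-3.061: |R|=1.02693 >1
Stable set (-3.0000, 0).

left endpoint -3.0000.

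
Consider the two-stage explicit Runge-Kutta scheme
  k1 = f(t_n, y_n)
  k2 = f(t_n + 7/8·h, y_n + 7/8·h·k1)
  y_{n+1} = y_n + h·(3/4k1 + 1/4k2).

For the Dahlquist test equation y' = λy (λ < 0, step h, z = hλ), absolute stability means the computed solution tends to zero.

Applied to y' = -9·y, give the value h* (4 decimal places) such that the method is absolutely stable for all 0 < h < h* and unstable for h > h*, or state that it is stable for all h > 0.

(-4.5714,0); λ=-9 ⇒ h* = (32/7)/9 = 0.5079.

Set f=λy, z=hλ:
  k1=λy_n ⇒ h·k1=z·y_n;  k2=λ(1+7/8z)y_n ⇒ h·k2=z(1+7/8z)y_n
  y_{n+1}/y_n = 1 + 3/4z + 1/4z(1+7/8z) = 1 + z + 7/32z²
  Hence R(z) = 1 + z + 7/32z².

Boundary: |R(x)|=1, x<0.
x=-1.35: |R|=0.0487
R=1: x+7/32x²=0 ⇒ x=−32/7=-4.5714; min R=1−1/(4·7/32)=-0.1429>−1
Confirm numerically:
  x=-4.534: |R|=0.96288 <1
  x=-4.053: |R|=0.54036 <1
  x=-2.163: |R|=0.13956 <1
  x=-4.896: |R|=1.34762 >1
  x=-4.871: |R|=1.31920 >1
  x=-4.681: |R|=1.11220 >1
Interval (-4.5714, 0).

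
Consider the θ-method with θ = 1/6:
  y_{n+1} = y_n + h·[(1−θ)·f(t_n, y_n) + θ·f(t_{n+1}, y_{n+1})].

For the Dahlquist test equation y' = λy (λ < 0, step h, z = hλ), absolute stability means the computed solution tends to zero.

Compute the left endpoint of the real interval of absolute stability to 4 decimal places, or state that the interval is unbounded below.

left endpoint -3.0000.

Set f=λy, z=hλ:
  y_{n+1} = y_n + z·[5/6·y_n + 1/6·y_{n+1}] ⇒ (1 − 1/6z)y_{n+1} = (1 + 5/6z)y_n
  ⇒ R(z) = (1 + 5/6z)/(1 − 1/6z).

Solve |R(x)|<1 on ℝ⁻.
x=-1.14: |R|=0.0420
R=−1: 1+5/6x = −1+1/6x ⇒ -2/3x=2 ⇒ x=2/(-2/3)=-3.0000
Confirm numerically:
  x=-2.401: |R|=0.71480 <1
  x=-2.358: |R|=0.69275 <1
  x=-2.177: |R|=0.59741 <1
  x=-3.151: |R|=1.06600 >1
  x=-3.127: |R|=1.05566 >1
Interval (-3.0000, 0).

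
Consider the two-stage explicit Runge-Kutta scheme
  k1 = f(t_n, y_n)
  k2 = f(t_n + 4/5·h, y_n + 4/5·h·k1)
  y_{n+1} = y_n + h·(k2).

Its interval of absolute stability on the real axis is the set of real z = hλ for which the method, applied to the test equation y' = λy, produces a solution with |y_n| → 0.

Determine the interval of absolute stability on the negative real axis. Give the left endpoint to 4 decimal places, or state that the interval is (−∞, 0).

z∈(-1.2500,0).

With y'=λy (z=hλ):
  k1=λy_n ⇒ h·k1=z·y_n;  k2=λ(1+4/5z)y_n ⇒ h·k2=z(1+4/5z)y_n
  y_{n+1}/y_n = 1 + z(1+4/5z) = 1 + z + 4/5z²
  ⇒ R(z) = 1 + z + 4/5z².

Find x<0 with |R(x)|<1.
x=-0.47: |R|=0.7067
R=1: x+4/5x²=0 ⇒ x=−5/4=-1.2500; min R=1−1/(4·4/5)=0.6875>−1
Confirm numerically:
  x=-0.986: |R|=0.79176 <1
  x=-0.819: |R|=0.71761 <1
  x=-0.804: |R|=0.71313 <1
  x=-0.604: |R|=0.68785 <1
  x=-1.566: |R|=1.39588 >1
  x=-1.320: |R|=1.07392 >1
So |R|<1 on (-1.2500, 0).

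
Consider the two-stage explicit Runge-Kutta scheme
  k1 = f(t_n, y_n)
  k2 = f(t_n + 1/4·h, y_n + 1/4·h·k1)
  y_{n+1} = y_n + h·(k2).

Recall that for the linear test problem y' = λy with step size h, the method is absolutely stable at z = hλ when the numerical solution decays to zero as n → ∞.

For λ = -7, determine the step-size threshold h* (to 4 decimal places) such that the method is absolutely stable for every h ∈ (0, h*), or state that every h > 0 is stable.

Set f=λy, z=hλ:
  k1=λy_n ⇒ h·k1=z·y_n;  k2=λ(1+1/4z)y_n ⇒ h·k2=z(1+1/4z)y_n
  y_{n+1}/y_n = 1 + z(1+1/4z) = 1 + z + 1/4z²
  ⇒ R(z) = 1 + z + 1/4z².

Solve |R(x)|<1 on ℝ⁻.
x=-1.57: |R|=0.0462
R=1: x+1/4x²=0 ⇒ x=−4=-4.0000; min R=1−1/(4·1/4)=0.0000>−1
Confirm numerically:
  x=-2.673: |R|=0.11323 <1
  x=-2.595: |R|=0.08851 <1
  x=-2.343: |R|=0.02941 <1
  x=-1.678: |R|=0.02592 <1
  x=-4.547: |R|=1.62180 >1
  x=-4.494: |R|=1.55501 >1
  x=-4.388: |R|=1.42564 >1
Stable set (-4.0000, 0).

(-4.0000,0); λ=-7 ⇒ h* = (4)/7 = 0.5714.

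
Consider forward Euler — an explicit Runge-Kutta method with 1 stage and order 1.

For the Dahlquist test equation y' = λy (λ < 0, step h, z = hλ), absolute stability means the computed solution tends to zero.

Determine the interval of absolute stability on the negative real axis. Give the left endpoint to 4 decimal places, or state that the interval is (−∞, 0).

z∈(-2.0000,0).

Test eqn y'=λy, z=hλ:
  order 1, 1-stage ⇒ R(z)=1+z
  (e.g. R(-0.53)=0.47000, |R|=0.47000)

Need |R(x)|<1, x<0.
x=-0.53: |R|=0.4700
|R(-2.16)|=1.1600 |R(-1.08)|=0.0800 |R(-0.69)|=0.3100
Bisect:
  x_lo=-2.5283 |R|=1.5283  x_hi=-0.3575 |R|=0.6425
  mid=-1.44292 |R|=0.44292 →hi
  mid=-1.98563 |R|=0.98563 →hi
  mid=-2.25699 |R|=1.25699 →lo
  mid=-2.12131 |R|=1.12131 →lo
  mid=-2.05347 |R|=1.05347 →lo
  mid=-2.01955 |R|=1.01955 →lo
  mid=-2.00259 |R|=1.00259 →lo
  mid=-1.99411 |R|=0.99411 →hi
  mid=-1.99835 |R|=0.99835 →hi
  ...
  [-2.00007,-1.99994] ⇒ x*=-2.0000
Interval (-2.0000, 0).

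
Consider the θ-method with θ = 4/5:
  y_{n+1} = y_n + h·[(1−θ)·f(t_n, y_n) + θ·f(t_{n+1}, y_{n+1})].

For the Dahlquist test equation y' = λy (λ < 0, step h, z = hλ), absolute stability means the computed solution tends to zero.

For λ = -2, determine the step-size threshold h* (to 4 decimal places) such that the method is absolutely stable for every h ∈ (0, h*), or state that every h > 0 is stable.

unbounded; (−∞, 0). Any h>0 works for λ=-2.

On y'=λy, z=hλ:
  y_{n+1} = y_n + z·[1/5·y_n + 4/5·y_{n+1}] ⇒ (1 − 4/5z)y_{n+1} = (1 + 1/5z)y_n
  Hence R(z) = (1 + 1/5z)/(1 − 4/5z).

Need |R(x)|<1, x<0.
x=-0.32: |R|=0.7452
x=-2: |R|=0.2308
x=-10: |R|=0.1111
x=-100: |R|=0.2346
θ=4/5≥1/2 ⇒ |1+1/5x|<|1−4/5x| ∀x<0 ⇒ interval (−∞,0).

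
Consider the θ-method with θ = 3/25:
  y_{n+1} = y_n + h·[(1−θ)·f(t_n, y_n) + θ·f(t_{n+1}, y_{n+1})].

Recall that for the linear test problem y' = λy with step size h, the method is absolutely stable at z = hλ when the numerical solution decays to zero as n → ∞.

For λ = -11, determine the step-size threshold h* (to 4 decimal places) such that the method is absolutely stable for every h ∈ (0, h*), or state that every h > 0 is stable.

(-2.6316,0); λ=-11 ⇒ h* = (50/19)/11 = 0.2392.

Test eqn y'=λy, z=hλ:
  y_{n+1} = y_n + z·[22/25·y_n + 3/25·y_{n+1}] ⇒ (1 − 3/25z)y_{n+1} = (1 + 22/25z)y_n
  R(z) = (1 + 22/25z)/(1 − 3/25z).

Boundary: |R(x)|=1, x<0.
x=-1.14: |R|=0.0028
R=−1: 1+22/25x = −1+3/25x ⇒ -19/25x=2 ⇒ x=2/(-19/25)=-2.6316
Confirm numerically:
  x=-1.783: |R|=0.46875 <1
  x=-1.736: |R|=0.43671 <1
  x=-1.728: |R|=0.43122 <1
  x=-1.248: |R|=0.08544 <1
  x=-3.105: |R|=1.26213 >1
  x=-2.754: |R|=1.06993 >1
  x=-2.666: |R|=1.01982 >1
Stable set (-2.6316, 0).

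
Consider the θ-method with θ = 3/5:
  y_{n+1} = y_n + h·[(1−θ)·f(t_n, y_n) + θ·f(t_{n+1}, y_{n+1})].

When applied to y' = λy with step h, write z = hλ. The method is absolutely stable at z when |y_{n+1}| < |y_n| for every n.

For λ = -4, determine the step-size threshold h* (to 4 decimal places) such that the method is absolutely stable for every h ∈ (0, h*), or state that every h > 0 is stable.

With y'=λy (z=hλ):
  y_{n+1} = y_n + z·[2/5·y_n + 3/5·y_{n+1}] ⇒ (1 − 3/5z)y_{n+1} = (1 + 2/5z)y_n
  ⇒ R(z) = (1 + 2/5z)/(1 − 3/5z).

Boundary: |R(x)|=1, x<0.
x=-0.31: |R|=0.7386
x=-2: |R|=0.0909
x=-10: |R|=0.4286
x=-100: |R|=0.6393
θ=3/5≥1/2 ⇒ |1+2/5x|<|1−3/5x| ∀x<0 ⇒ interval (−∞,0).

(−∞, 0) — no finite endpoint. Any h>0 works for λ=-4.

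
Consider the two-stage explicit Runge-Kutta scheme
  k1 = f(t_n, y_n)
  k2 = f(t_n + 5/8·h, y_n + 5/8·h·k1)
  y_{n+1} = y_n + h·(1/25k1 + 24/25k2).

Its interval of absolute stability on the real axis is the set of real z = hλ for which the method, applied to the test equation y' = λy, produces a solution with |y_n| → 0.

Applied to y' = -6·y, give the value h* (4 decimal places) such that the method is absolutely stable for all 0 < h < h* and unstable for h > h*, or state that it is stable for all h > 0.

(-1.6667,0); λ=-6 ⇒ h* = (5/3)/6 = 0.2778.

Set f=λy, z=hλ:
  k1=λy_n ⇒ h·k1=z·y_n;  k2=λ(1+5/8z)y_n ⇒ h·k2=z(1+5/8z)y_n
  y_{n+1}/y_n = 1 + 1/25z + 24/25z(1+5/8z) = 1 + z + 3/5z²
  R(z) = 1 + z + 3/5z².

Need |R(x)|<1, x<0.
x=-0.31: |R|=0.7477
R=1: x+3/5x²=0 ⇒ x=−5/3=-1.6667; min R=1−1/(4·3/5)=0.5833>−1
Confirm numerically:
  x=-1.061: |R|=0.61443 <1
  x=-0.895: |R|=0.58561 <1
  x=-0.877: |R|=0.58448 <1
  x=-0.870: |R|=0.58414 <1
  x=-2.259: |R|=1.80285 >1
  x=-1.798: |R|=1.14168 >1
  x=-1.740: |R|=1.07656 >1
So |R|<1 on (-1.6667, 0).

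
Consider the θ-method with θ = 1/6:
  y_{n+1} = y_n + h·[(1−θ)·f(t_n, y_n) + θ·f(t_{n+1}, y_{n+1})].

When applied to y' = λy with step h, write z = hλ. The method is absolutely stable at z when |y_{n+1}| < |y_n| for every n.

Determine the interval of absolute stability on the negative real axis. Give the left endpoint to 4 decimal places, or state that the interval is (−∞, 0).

(-3.0000, 0).

With y'=λy (z=hλ):
  y_{n+1} = y_n + z·[5/6·y_n + 1/6·y_{n+1}] ⇒ (1 − 1/6z)y_{n+1} = (1 + 5/6z)y_n
  so R(z) = (1 + 5/6z)/(1 − 1/6z).

Solve |R(x)|<1 on ℝ⁻.
x=-1.28: |R|=0.0549
R=−1: 1+5/6x = −1+1/6x ⇒ -2/3x=2 ⇒ x=2/(-2/3)=-3.0000
Confirm numerically:
  x=-2.642: |R|=0.83430 <1
  x=-2.568: |R|=0.79832 <1
  x=-2.293: |R|=0.65899 <1
  x=-3.424: |R|=1.17997 >1
  x=-3.262: |R|=1.11315 >1
  x=-3.068: |R|=1.03000 >1
Stable set (-3.0000, 0).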